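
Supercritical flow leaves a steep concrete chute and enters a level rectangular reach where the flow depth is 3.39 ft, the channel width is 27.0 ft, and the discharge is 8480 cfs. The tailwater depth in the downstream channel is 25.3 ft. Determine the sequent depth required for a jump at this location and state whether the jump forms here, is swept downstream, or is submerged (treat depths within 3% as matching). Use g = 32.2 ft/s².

q = Q/b = 8480/27.0 = 314 ft²/s; V₁ = q/y₁ = 92.6 ft/s. Fr₁ = V₁/√(g·y₁) = 8.87.
Sequent-depth ratio: y₂/y₁ = ½[√(1 + 8Fr₁²) − 1] = ½[√630.1 − 1] = 12.1.
y₂ = 12.1 × 3.39 = 40.9 ft.
Tailwater y_tw = 25.3 ft: y_tw < y₂, so the jump is swept downstream.

y₂ = 40.9 ft; the jump is swept downstream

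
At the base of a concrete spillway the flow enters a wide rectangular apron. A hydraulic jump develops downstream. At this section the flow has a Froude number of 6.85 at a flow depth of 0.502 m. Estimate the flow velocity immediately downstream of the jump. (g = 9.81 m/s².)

V₂ = 1.65 m/s

Fr₁ = 6.85 (given).
Conjugate-depth relation: y₂/y₁ = ½[√(1 + 8Fr₁²) − 1] = ½[√376.4 − 1] = 9.20.
y₂ = 9.20 × 0.502 = 4.62 m.
V₁ = Fr₁·√(g·y₁) = 6.85×√(9.81×0.502) = 15.2 m/s; q = V₁·y₁ = 7.63 m²/s.
V₂ = q/y₂ = 7.63/4.62 = 1.65 m/s.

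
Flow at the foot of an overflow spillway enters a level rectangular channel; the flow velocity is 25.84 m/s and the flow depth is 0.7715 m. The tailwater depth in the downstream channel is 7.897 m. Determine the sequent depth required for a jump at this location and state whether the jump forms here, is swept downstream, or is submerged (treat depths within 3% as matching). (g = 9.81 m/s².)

Fr₁ = V₁/√(g·y₁) = 25.84/√(9.81×0.7715) = 9.393.
Bélanger equation: y₂/y₁ = ½[√(1 + 8Fr₁²) − 1] = ½[√706.78 − 1] = 12.79.
y₂ = 12.79 × 0.7715 = 9.870 m.
Tailwater y_tw = 7.897 m: y_tw < y₂, so the jump is swept downstream.

y₂ = 9.870 m; the jump is swept downstream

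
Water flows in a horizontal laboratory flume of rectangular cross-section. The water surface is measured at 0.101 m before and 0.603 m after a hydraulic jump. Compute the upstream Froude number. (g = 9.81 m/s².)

Fr₁ = 4.56

For a rectangular channel the momentum equation gives q² = ½·g·y₁·y₂·(y₁ + y₂) = ½×9.81×0.101×0.603×0.704 = 0.210.
q = √0.210 = 0.459 m²/s.
V₁ = q/y₁ = 4.54 m/s; Fr₁ = V₁/√(g·y₁) = 4.56.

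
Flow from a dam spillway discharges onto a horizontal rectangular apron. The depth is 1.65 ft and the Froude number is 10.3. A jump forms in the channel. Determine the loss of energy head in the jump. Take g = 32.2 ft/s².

ΔE = 65.5 ft

Fr₁ = 10.3 (given).
By Bélanger, y₂/y₁ = ½[√(1 + 8Fr₁²) − 1] = ½[√849.7 − 1] = 14.1.
y₂ = 14.1 × 1.65 = 23.2 ft.
V₁ = Fr₁·√(g·y₁) = 10.3×√(32.2×1.65) = 75.1 ft/s; q = V₁·y₁ = 124 ft²/s. V₂ = q/y₂ = 124/23.2 = 5.33 ft/s. E₁ = y₁ + V₁²/2g = 89.2 ft; E₂ = y₂ + V₂²/2g = 23.7 ft. ΔE = E₁ − E₂ = 65.5 ft.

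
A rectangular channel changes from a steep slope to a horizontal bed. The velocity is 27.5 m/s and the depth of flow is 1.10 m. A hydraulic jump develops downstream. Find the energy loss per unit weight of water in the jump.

ΔE = 26.9 m

Fr₁ = V₁/√(g·y₁) = 27.5/√(9.81×1.10) = 8.37.
Conjugate-depth relation: y₂/y₁ = ½[√(1 + 8Fr₁²) − 1] = ½[√561.7 − 1] = 11.3.
y₂ = 11.3 × 1.10 = 12.5 m.
q = V₁·y₁ = 27.5 × 1.10 = 30.3 m²/s. V₂ = q/y₂ = 30.3/12.5 = 2.42 m/s. E₁ = y₁ + V₁²/2g = 39.6 m; E₂ = y₂ + V₂²/2g = 12.8 m. ΔE = E₁ − E₂ = 26.9 m.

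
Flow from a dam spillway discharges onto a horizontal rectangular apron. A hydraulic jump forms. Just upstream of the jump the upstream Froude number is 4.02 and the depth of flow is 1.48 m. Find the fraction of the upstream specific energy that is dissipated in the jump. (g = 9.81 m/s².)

ΔE/E₁ = 0.394 (39.4%)

Fr₁ = 4.02 (given).
From the momentum equation for a rectangular channel, y₂/y₁ = ½[√(1 + 8Fr₁²) − 1] = ½[√130.3 − 1] = 5.21.
y₂ = 5.21 × 1.48 = 7.71 m.
E₁ = y₁(1 + Fr₁²/2) = 1.48×(1 + 4.02²/2) = 13.4 m. ΔE = (y₂ − y₁)³/(4y₁y₂) = 5.29 m. ΔE/E₁ = 5.29/13.4 = 0.394.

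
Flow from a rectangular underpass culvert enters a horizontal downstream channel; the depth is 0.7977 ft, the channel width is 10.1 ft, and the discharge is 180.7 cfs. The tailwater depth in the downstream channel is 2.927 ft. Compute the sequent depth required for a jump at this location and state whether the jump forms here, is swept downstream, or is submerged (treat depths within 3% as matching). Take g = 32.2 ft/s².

q = Q/b = 180.7/10.1 = 17.89 ft²/s; V₁ = q/y₁ = 22.43 ft/s. Fr₁ = V₁/√(g·y₁) = 4.425.
Conjugate-depth relation: y₂/y₁ = ½[√(1 + 8Fr₁²) − 1] = ½[√157.67 − 1] = 5.778.
y₂ = 5.778 × 0.7977 = 4.609 ft.
Tailwater y_tw = 2.927 ft: y_tw < y₂, so the jump is swept downstream.

y₂ = 4.609 ft; the jump is swept downstream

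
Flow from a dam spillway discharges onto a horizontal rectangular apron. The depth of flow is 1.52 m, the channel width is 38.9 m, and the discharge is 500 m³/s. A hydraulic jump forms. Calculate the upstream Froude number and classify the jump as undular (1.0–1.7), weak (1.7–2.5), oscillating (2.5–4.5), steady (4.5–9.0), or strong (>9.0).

q = Q/b = 500/38.9 = 12.9 m²/s; V₁ = q/y₁ = 8.46 m/s. Fr₁ = V₁/√(g·y₁) = 2.19.
Fr₁ = 2.19 lies in the weak range.

Fr₁ = 2.19; weak jump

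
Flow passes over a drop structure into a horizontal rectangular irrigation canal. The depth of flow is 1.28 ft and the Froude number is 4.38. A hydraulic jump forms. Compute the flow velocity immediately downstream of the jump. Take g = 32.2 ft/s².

V₂ = 4.92 ft/s

Fr₁ = 4.38 (given).
Bélanger equation: y₂/y₁ = ½[√(1 + 8Fr₁²) − 1] = ½[√154.5 − 1] = 5.71.
y₂ = 5.71 × 1.28 = 7.31 ft.
V₁ = Fr₁·√(g·y₁) = 4.38×√(32.2×1.28) = 28.1 ft/s; q = V₁·y₁ = 36.0 ft²/s.
V₂ = q/y₂ = 36.0/7.31 = 4.92 ft/s.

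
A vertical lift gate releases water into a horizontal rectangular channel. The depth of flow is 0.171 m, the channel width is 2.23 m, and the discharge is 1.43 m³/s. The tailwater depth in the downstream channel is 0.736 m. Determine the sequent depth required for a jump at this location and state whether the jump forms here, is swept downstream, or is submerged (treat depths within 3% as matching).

y₂ = 0.620 m; the jump is submerged

q = Q/b = 1.43/2.23 = 0.641 m²/s; V₁ = q/y₁ = 3.75 m/s. Fr₁ = V₁/√(g·y₁) = 2.90.
Sequent-depth ratio: y₂/y₁ = ½[√(1 + 8Fr₁²) − 1] = ½[√68.06 − 1] = 3.63.
y₂ = 3.63 × 0.171 = 0.620 m.
Tailwater y_tw = 0.736 m: y_tw > y₂, so the jump is submerged.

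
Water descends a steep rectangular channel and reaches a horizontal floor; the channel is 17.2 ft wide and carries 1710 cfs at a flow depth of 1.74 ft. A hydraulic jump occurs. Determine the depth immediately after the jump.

y₂ = 17.9 ft

q = Q/b = 1710/17.2 = 99.4 ft²/s; V₁ = q/y₁ = 57.1 ft/s. Fr₁ = V₁/√(g·y₁) = 7.63.
From the momentum equation for a rectangular channel, y₂/y₁ = ½[√(1 + 8Fr₁²) − 1] = ½[√467.1 − 1] = 10.3.
y₂ = 10.3 × 1.74 = 17.9 ft.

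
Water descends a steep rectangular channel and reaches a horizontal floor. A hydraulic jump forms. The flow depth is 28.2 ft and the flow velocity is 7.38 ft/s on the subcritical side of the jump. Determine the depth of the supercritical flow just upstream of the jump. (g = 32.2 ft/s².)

Fr₂ = V₂/√(g·y₂) = 7.38/√(32.2×28.2) = 0.245.
The Bélanger relation is symmetric: y₁/y₂ = ½[√(1 + 8Fr₂²) − 1] = ½[√1.480 − 1] = 0.108.
y₁ = 0.108 × 28.2 = 3.05 ft.

y₁ = 3.05 ft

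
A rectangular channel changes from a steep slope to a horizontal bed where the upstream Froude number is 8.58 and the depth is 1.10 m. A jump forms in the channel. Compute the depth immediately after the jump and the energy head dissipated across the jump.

y₂ = 12.8 m; ΔE = 28.5 m

Fr₁ = 8.58 (given).
From the momentum equation for a rectangular channel, y₂/y₁ = ½[√(1 + 8Fr₁²) − 1] = ½[√589.9 − 1] = 11.6.
y₂ = 11.6 × 1.10 = 12.8 m.
Head loss: ΔE = (y₂ − y₁)³/(4y₁y₂) = (12.8 − 1.10)³/(4×1.10×12.8) = 1605/56.4 = 28.5 m.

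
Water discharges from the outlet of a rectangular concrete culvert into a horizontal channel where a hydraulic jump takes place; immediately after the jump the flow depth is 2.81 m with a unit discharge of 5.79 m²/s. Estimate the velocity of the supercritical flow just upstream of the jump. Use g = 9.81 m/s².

V₁ = 8.34 m/s

V₂ = q/y₂ = 5.79/2.81 = 2.06 m/s; Fr₂ = V₂/√(g·y₂) = 0.392.
From the momentum equation (using Fr₂), y₁/y₂ = ½[√(1 + 8Fr₂²) − 1] = ½[√2.232 − 1] = 0.247.
y₁ = 0.247 × 2.81 = 0.694 m.
V₁ = q/y₁ = 5.79/0.694 = 8.34 m/s.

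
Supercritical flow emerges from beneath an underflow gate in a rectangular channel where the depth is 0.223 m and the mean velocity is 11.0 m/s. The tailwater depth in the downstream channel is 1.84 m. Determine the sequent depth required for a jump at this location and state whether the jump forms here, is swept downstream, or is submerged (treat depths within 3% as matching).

Fr₁ = V₁/√(g·y₁) = 11.0/√(9.81×0.223) = 7.44.
Bélanger equation: y₂/y₁ = ½[√(1 + 8Fr₁²) − 1] = ½[√443.5 − 1] = 10.0.
y₂ = 10.0 × 0.223 = 2.24 m.
Tailwater y_tw = 1.84 m: y_tw < y₂, so the jump is swept downstream.

y₂ = 2.24 m; the jump is swept downstream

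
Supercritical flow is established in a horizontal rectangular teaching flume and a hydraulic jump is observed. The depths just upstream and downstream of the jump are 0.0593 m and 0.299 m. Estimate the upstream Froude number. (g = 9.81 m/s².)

For a rectangular channel the momentum equation gives q² = ½·g·y₁·y₂·(y₁ + y₂) = ½×9.81×0.0593×0.299×0.358 = 0.0312.
q = √0.0312 = 0.177 m²/s.
V₁ = q/y₁ = 2.98 m/s; Fr₁ = V₁/√(g·y₁) = 3.90.

Fr₁ = 3.90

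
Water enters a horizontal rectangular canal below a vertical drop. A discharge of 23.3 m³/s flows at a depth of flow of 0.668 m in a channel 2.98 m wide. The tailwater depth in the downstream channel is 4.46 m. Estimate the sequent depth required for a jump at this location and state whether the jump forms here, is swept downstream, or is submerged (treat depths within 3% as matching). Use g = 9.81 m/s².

y₂ = 4.00 m; the jump is submerged

q = Q/b = 23.3/2.98 = 7.82 m²/s; V₁ = q/y₁ = 11.7 m/s. Fr₁ = V₁/√(g·y₁) = 4.57.
Sequent-depth ratio: y₂/y₁ = ½[√(1 + 8Fr₁²) − 1] = ½[√168.3 − 1] = 5.99.
y₂ = 5.99 × 0.668 = 4.00 m.
Tailwater y_tw = 4.46 m: y_tw > y₂, so the jump is submerged.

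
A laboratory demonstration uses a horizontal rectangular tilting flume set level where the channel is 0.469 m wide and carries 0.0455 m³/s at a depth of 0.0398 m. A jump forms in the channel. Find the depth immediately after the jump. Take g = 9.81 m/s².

y₂ = 0.201 m

q = Q/b = 0.0455/0.469 = 0.0970 m²/s; V₁ = q/y₁ = 2.44 m/s. Fr₁ = V₁/√(g·y₁) = 3.90.
Sequent-depth ratio: y₂/y₁ = ½[√(1 + 8Fr₁²) − 1] = ½[√122.7 − 1] = 5.04.
y₂ = 5.04 × 0.0398 = 0.201 m.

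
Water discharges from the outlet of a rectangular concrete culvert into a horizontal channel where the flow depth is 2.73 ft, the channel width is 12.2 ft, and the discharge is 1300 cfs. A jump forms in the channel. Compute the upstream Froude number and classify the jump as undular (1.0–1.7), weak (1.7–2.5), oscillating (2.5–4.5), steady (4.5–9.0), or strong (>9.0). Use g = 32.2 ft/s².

Fr₁ = 4.16; oscillating jump

q = Q/b = 1300/12.2 = 107 ft²/s; V₁ = q/y₁ = 39.0 ft/s. Fr₁ = V₁/√(g·y₁) = 4.16.
Fr₁ = 4.16 lies in the oscillating range.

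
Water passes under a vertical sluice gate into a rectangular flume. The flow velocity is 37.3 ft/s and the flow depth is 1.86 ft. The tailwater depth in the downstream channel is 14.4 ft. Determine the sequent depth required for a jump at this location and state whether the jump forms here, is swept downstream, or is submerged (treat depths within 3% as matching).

y₂ = 11.8 ft; the jump is submerged

Fr₁ = V₁/√(g·y₁) = 37.3/√(32.2×1.86) = 4.82.
Conjugate-depth relation: y₂/y₁ = ½[√(1 + 8Fr₁²) − 1] = ½[√186.8 − 1] = 6.33.
y₂ = 6.33 × 1.86 = 11.8 ft.
Tailwater y_tw = 14.4 ft: y_tw > y₂, so the jump is submerged.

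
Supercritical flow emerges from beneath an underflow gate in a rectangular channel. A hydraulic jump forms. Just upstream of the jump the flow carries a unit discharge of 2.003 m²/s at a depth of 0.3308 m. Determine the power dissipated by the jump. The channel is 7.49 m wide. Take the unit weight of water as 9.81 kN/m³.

V₁ = q/y₁ = 2.003/0.3308 = 6.055 m/s. Fr₁ = V₁/√(g·y₁) = 6.055/√(9.81×0.3308) = 3.361.
By Bélanger, y₂/y₁ = ½[√(1 + 8Fr₁²) − 1] = ½[√91.383 − 1] = 4.280.
y₂ = 4.280 × 0.3308 = 1.416 m.
V₂ = q/y₂ = 2.003/1.416 = 1.415 m/s. E₁ = y₁ + V₁²/2g = 2.199 m; E₂ = y₂ + V₂²/2g = 1.518 m. ΔE = E₁ − E₂ = 0.6817 m.
Q = q·b = 2.003 × 7.49 = 15.00 m³/s. P = γ·Q·ΔE = 9.81 × 15.00 × 0.6817 = 100.3 kW.

P = 100.3 kW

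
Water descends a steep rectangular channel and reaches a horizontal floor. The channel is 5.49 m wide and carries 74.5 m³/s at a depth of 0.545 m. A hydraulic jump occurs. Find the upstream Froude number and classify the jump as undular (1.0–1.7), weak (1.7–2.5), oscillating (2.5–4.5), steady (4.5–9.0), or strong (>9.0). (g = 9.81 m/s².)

Fr₁ = 10.8; strong jump

q = Q/b = 74.5/5.49 = 13.6 m²/s; V₁ = q/y₁ = 24.9 m/s. Fr₁ = V₁/√(g·y₁) = 10.8.
Fr₁ = 10.8 lies in the strong range.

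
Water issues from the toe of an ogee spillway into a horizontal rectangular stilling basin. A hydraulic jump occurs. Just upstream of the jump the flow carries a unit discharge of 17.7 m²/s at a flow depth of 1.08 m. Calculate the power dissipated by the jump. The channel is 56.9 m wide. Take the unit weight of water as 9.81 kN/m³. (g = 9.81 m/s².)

V₁ = q/y₁ = 17.7/1.08 = 16.4 m/s. Fr₁ = V₁/√(g·y₁) = 16.4/√(9.81×1.08) = 5.04.
Bélanger equation: y₂/y₁ = ½[√(1 + 8Fr₁²) − 1] = ½[√203.8 − 1] = 6.64.
y₂ = 6.64 × 1.08 = 7.17 m.
Head loss: ΔE = (y₂ − y₁)³/(4y₁y₂) = (7.17 − 1.08)³/(4×1.08×7.17) = 226/31.0 = 7.29 m.
Q = q·b = 17.7 × 56.9 = 1007 m³/s. P = γ·Q·ΔE = 9.81 × 1007 × 7.29 = 72025 kW.

P = 72025 kW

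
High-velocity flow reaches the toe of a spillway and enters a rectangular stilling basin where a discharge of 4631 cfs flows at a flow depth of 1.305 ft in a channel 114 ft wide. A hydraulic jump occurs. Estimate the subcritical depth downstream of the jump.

q = Q/b = 4631/114 = 40.62 ft²/s; V₁ = q/y₁ = 31.13 ft/s. Fr₁ = V₁/√(g·y₁) = 4.802.
From the momentum equation for a rectangular channel, y₂/y₁ = ½[√(1 + 8Fr₁²) − 1] = ½[√185.48 − 1] = 6.309.
y₂ = 6.309 × 1.305 = 8.234 ft.

y₂ = 8.234 ft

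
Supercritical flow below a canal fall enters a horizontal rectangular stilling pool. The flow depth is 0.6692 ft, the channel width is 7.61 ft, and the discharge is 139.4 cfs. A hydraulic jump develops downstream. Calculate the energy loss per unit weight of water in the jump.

ΔE = 6.859 ft

q = Q/b = 139.4/7.61 = 18.32 ft²/s; V₁ = q/y₁ = 27.37 ft/s. Fr₁ = V₁/√(g·y₁) = 5.897.
From the momentum equation for a rectangular channel, y₂/y₁ = ½[√(1 + 8Fr₁²) − 1] = ½[√279.18 − 1] = 7.854.
y₂ = 7.854 × 0.6692 = 5.256 ft.
V₂ = q/y₂ = 18.32/5.256 = 3.485 ft/s. E₁ = y₁ + V₁²/2g = 12.30 ft; E₂ = y₂ + V₂²/2g = 5.445 ft. ΔE = E₁ − E₂ = 6.859 ft.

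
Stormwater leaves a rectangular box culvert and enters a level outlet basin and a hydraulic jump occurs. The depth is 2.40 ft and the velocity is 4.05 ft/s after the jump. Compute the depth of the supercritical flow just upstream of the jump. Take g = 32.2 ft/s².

Fr₂ = V₂/√(g·y₂) = 4.05/√(32.2×2.40) = 0.461.
The Bélanger relation is symmetric: y₁/y₂ = ½[√(1 + 8Fr₂²) − 1] = ½[√2.698 − 1] = 0.321.
y₁ = 0.321 × 2.40 = 0.771 ft.

y₁ = 0.771 ft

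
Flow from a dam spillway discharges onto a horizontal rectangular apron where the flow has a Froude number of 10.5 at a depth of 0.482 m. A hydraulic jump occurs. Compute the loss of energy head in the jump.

Fr₁ = 10.5 (given).
From the momentum equation for a rectangular channel, y₂/y₁ = ½[√(1 + 8Fr₁²) − 1] = ½[√883.0 − 1] = 14.4.
y₂ = 14.4 × 0.482 = 6.92 m.
V₁ = Fr₁·√(g·y₁) = 10.5×√(9.81×0.482) = 22.8 m/s; q = V₁·y₁ = 11.0 m²/s. V₂ = q/y₂ = 11.0/6.92 = 1.59 m/s. E₁ = y₁ + V₁²/2g = 27.1 m; E₂ = y₂ + V₂²/2g = 7.05 m. ΔE = E₁ − E₂ = 20.0 m.

ΔE = 20.0 m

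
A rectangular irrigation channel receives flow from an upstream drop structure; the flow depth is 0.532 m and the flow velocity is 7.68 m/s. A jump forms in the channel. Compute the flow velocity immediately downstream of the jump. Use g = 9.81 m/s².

V₂ = 1.79 m/s

Fr₁ = V₁/√(g·y₁) = 7.68/√(9.81×0.532) = 3.36.
Conjugate-depth relation: y₂/y₁ = ½[√(1 + 8Fr₁²) − 1] = ½[√91.41 − 1] = 4.28.
y₂ = 4.28 × 0.532 = 2.28 m.
q = V₁·y₁ = 7.68 × 0.532 = 4.09 m²/s.
V₂ = q/y₂ = 4.09/2.28 = 1.79 m/s.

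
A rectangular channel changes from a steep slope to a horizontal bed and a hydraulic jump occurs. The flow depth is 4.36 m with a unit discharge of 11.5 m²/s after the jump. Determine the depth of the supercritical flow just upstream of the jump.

V₂ = q/y₂ = 11.5/4.36 = 2.64 m/s; Fr₂ = V₂/√(g·y₂) = 0.403.
The Bélanger relation is symmetric: y₁/y₂ = ½[√(1 + 8Fr₂²) − 1] = ½[√2.301 − 1] = 0.258.
y₁ = 0.258 × 4.36 = 1.13 m.

y₁ = 1.13 m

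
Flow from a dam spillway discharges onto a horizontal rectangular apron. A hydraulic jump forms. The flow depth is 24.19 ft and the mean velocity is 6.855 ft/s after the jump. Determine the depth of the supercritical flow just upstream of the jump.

Fr₂ = V₂/√(g·y₂) = 6.855/√(32.2×24.19) = 0.2456.
From the momentum equation (using Fr₂), y₁/y₂ = ½[√(1 + 8Fr₂²) − 1] = ½[√1.4826 − 1] = 0.1088.
y₁ = 0.1088 × 24.19 = 2.632 ft.

y₁ = 2.632 ft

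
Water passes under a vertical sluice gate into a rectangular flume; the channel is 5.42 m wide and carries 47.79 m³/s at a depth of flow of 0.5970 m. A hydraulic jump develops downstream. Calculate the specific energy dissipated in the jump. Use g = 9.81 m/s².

ΔE = 6.685 m

q = Q/b = 47.79/5.42 = 8.817 m²/s; V₁ = q/y₁ = 14.77 m/s. Fr₁ = V₁/√(g·y₁) = 6.103.
Sequent-depth ratio: y₂/y₁ = ½[√(1 + 8Fr₁²) − 1] = ½[√298.97 − 1] = 8.145.
y₂ = 8.145 × 0.5970 = 4.863 m.
V₂ = q/y₂ = 8.817/4.863 = 1.813 m/s. E₁ = y₁ + V₁²/2g = 11.72 m; E₂ = y₂ + V₂²/2g = 5.030 m. ΔE = E₁ − E₂ = 6.685 m.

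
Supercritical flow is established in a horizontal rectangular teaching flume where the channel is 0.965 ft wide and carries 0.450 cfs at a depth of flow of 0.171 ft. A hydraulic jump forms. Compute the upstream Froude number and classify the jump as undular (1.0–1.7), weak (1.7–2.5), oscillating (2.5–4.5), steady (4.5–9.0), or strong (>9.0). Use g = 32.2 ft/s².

q = Q/b = 0.450/0.965 = 0.466 ft²/s; V₁ = q/y₁ = 2.73 ft/s. Fr₁ = V₁/√(g·y₁) = 1.16.
Fr₁ = 1.16 lies in the undular range.

Fr₁ = 1.16; undular jump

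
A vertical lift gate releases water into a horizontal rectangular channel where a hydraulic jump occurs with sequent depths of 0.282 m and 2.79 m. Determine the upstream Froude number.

For a rectangular channel the momentum equation gives q² = ½·g·y₁·y₂·(y₁ + y₂) = ½×9.81×0.282×2.79×3.07 = 11.9.
q = √11.9 = 3.44 m²/s.
V₁ = q/y₁ = 12.2 m/s; Fr₁ = V₁/√(g·y₁) = 7.34.

Fr₁ = 7.34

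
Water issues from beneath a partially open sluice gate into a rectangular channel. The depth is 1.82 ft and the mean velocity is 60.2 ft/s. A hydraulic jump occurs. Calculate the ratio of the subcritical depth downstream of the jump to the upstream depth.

Fr₁ = V₁/√(g·y₁) = 60.2/√(32.2×1.82) = 7.86.
Bélanger equation: y₂/y₁ = ½[√(1 + 8Fr₁²) − 1] = ½[√495.7 − 1] = 10.6.

y₂/y₁ = 10.6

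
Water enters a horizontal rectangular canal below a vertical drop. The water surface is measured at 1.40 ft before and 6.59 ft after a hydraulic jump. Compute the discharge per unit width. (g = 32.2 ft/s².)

For a rectangular channel the momentum equation gives q² = ½·g·y₁·y₂·(y₁ + y₂) = ½×32.2×1.40×6.59×7.99 = 1187.
q = √1187 = 34.5 ft²/s.

q = 34.5 ft²/s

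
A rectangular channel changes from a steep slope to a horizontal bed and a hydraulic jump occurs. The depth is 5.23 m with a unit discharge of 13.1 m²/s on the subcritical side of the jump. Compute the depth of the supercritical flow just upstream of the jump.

y₁ = 1.06 m

V₂ = q/y₂ = 13.1/5.23 = 2.50 m/s; Fr₂ = V₂/√(g·y₂) = 0.350.
Applying the sequent-depth relation in reverse, y₁/y₂ = ½[√(1 + 8Fr₂²) − 1] = ½[√1.978 − 1] = 0.203.
y₁ = 0.203 × 5.23 = 1.06 m.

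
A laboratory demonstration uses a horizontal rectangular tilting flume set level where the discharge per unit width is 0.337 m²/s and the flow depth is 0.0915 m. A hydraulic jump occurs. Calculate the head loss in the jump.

V₁ = q/y₁ = 0.337/0.0915 = 3.68 m/s. Fr₁ = V₁/√(g·y₁) = 3.68/√(9.81×0.0915) = 3.89.
By Bélanger, y₂/y₁ = ½[√(1 + 8Fr₁²) − 1] = ½[√121.9 − 1] = 5.02.
y₂ = 5.02 × 0.0915 = 0.459 m.
Head loss: ΔE = (y₂ − y₁)³/(4y₁y₂) = (0.459 − 0.0915)³/(4×0.0915×0.459) = 0.0498/0.168 = 0.296 m.

ΔE = 0.296 m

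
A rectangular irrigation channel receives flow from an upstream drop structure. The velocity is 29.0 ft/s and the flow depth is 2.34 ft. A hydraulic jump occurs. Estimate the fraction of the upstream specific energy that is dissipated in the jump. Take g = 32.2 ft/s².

Fr₁ = V₁/√(g·y₁) = 29.0/√(32.2×2.34) = 3.34.
Conjugate-depth relation: y₂/y₁ = ½[√(1 + 8Fr₁²) − 1] = ½[√90.29 − 1] = 4.25.
y₂ = 4.25 × 2.34 = 9.95 ft.
E₁ = y₁ + V₁²/2g = 15.4 ft. ΔE = (y₂ − y₁)³/(4y₁y₂) = 4.73 ft. ΔE/E₁ = 4.73/15.4 = 0.307.

ΔE/E₁ = 0.307 (30.7%)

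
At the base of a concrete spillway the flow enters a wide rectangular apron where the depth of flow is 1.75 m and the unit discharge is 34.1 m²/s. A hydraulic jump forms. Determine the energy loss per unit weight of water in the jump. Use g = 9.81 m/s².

V₁ = q/y₁ = 34.1/1.75 = 19.5 m/s. Fr₁ = V₁/√(g·y₁) = 19.5/√(9.81×1.75) = 4.70.
Bélanger equation: y₂/y₁ = ½[√(1 + 8Fr₁²) − 1] = ½[√177.9 − 1] = 6.17.
y₂ = 6.17 × 1.75 = 10.8 m.
Head loss: ΔE = (y₂ − y₁)³/(4y₁y₂) = (10.8 − 1.75)³/(4×1.75×10.8) = 740/75.6 = 9.80 m.

ΔE = 9.80 m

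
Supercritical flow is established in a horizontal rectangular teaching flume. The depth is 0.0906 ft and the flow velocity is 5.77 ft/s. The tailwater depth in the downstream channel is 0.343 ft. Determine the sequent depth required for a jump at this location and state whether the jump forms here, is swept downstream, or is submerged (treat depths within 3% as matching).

y₂ = 0.390 ft; the jump is swept downstream

Fr₁ = V₁/√(g·y₁) = 5.77/√(32.2×0.0906) = 3.38.
From the momentum equation for a rectangular channel, y₂/y₁ = ½[√(1 + 8Fr₁²) − 1] = ½[√92.30 − 1] = 4.30.
y₂ = 4.30 × 0.0906 = 0.390 ft.
Tailwater y_tw = 0.343 ft: y_tw < y₂, so the jump is swept downstream.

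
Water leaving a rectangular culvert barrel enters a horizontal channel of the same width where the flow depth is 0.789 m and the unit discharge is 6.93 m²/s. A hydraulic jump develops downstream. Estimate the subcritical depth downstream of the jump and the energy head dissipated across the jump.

y₂ = 3.15 m; ΔE = 1.32 m

V₁ = q/y₁ = 6.93/0.789 = 8.78 m/s. Fr₁ = V₁/√(g·y₁) = 8.78/√(9.81×0.789) = 3.16.
Sequent-depth ratio: y₂/y₁ = ½[√(1 + 8Fr₁²) − 1] = ½[√80.74 − 1] = 3.99.
y₂ = 3.99 × 0.789 = 3.15 m.
Head loss: ΔE = (y₂ − y₁)³/(4y₁y₂) = (3.15 − 0.789)³/(4×0.789×3.15) = 13.2/9.94 = 1.32 m.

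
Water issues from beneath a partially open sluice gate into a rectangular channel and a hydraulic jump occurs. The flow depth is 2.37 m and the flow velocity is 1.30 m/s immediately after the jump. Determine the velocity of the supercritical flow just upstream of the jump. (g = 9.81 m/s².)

V₁ = 10.1 m/s

Fr₂ = V₂/√(g·y₂) = 1.30/√(9.81×2.37) = 0.270.
Since the conjugate-depth ratio holds either way, y₁/y₂ = ½[√(1 + 8Fr₂²) − 1] = ½[√1.582 − 1] = 0.129.
y₁ = 0.129 × 2.37 = 0.305 m.
V₁ = q/y₁ = 3.08/0.305 = 10.1 m/s.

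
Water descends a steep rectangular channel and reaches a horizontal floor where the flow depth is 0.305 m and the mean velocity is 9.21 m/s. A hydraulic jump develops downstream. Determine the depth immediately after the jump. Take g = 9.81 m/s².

Fr₁ = V₁/√(g·y₁) = 9.21/√(9.81×0.305) = 5.32.
Sequent-depth ratio: y₂/y₁ = ½[√(1 + 8Fr₁²) − 1] = ½[√227.8 − 1] = 7.05.
y₂ = 7.05 × 0.305 = 2.15 m.

y₂ = 2.15 m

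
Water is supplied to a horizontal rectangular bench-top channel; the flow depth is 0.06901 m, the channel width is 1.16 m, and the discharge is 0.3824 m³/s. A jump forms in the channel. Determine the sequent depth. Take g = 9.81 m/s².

y₂ = 0.5332 m

q = Q/b = 0.3824/1.16 = 0.3297 m²/s; V₁ = q/y₁ = 4.777 m/s. Fr₁ = V₁/√(g·y₁) = 5.806.
From the momentum equation for a rectangular channel, y₂/y₁ = ½[√(1 + 8Fr₁²) − 1] = ½[√270.65 − 1] = 7.726.
y₂ = 7.726 × 0.06901 = 0.5332 m.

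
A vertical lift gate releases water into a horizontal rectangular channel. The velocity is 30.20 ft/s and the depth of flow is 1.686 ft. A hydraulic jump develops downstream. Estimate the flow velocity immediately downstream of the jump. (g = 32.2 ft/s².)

V₂ = 5.679 ft/s

Fr₁ = V₁/√(g·y₁) = 30.20/√(32.2×1.686) = 4.099.
Conjugate-depth relation: y₂/y₁ = ½[√(1 + 8Fr₁²) − 1] = ½[√135.40 − 1] = 5.318.
y₂ = 5.318 × 1.686 = 8.966 ft.
q = V₁·y₁ = 30.20 × 1.686 = 50.92 ft²/s.
V₂ = q/y₂ = 50.92/8.966 = 5.679 ft/s.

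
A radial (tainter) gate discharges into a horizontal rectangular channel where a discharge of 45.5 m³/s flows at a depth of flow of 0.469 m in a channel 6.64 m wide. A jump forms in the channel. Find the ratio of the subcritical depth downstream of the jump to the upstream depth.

q = Q/b = 45.5/6.64 = 6.85 m²/s; V₁ = q/y₁ = 14.6 m/s. Fr₁ = V₁/√(g·y₁) = 6.81.
By Bélanger, y₂/y₁ = ½[√(1 + 8Fr₁²) − 1] = ½[√372.2 − 1] = 9.15.

y₂/y₁ = 9.15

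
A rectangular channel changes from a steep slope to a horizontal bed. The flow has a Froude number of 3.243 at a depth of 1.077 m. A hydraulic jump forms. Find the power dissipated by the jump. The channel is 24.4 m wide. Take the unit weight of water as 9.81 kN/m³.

Fr₁ = 3.243 (given).
Sequent-depth ratio: y₂/y₁ = ½[√(1 + 8Fr₁²) − 1] = ½[√85.136 − 1] = 4.113.
y₂ = 4.113 × 1.077 = 4.430 m.
Head loss: ΔE = (y₂ − y₁)³/(4y₁y₂) = (4.430 − 1.077)³/(4×1.077×4.430) = 37.70/19.09 = 1.976 m.
V₁ = Fr₁·√(g·y₁) = 3.243×√(9.81×1.077) = 10.54 m/s; q = V₁·y₁ = 11.35 m²/s. Q = q·b = 11.35 × 24.4 = 277.0 m³/s. P = γ·Q·ΔE = 9.81 × 277.0 × 1.976 = 5368 kW.

P = 5368 kW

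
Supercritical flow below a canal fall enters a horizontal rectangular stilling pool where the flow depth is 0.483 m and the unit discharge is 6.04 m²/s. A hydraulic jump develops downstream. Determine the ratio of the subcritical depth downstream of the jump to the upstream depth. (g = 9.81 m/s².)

y₂/y₁ = 7.64

V₁ = q/y₁ = 6.04/0.483 = 12.5 m/s. Fr₁ = V₁/√(g·y₁) = 12.5/√(9.81×0.483) = 5.74.
By Bélanger, y₂/y₁ = ½[√(1 + 8Fr₁²) − 1] = ½[√265.0 − 1] = 7.64.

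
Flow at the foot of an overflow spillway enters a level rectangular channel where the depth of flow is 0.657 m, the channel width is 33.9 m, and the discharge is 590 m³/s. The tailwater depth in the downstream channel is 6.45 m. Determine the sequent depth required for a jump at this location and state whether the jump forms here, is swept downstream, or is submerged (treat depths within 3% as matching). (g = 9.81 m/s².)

q = Q/b = 590/33.9 = 17.4 m²/s; V₁ = q/y₁ = 26.5 m/s. Fr₁ = V₁/√(g·y₁) = 10.4.
From the momentum equation for a rectangular channel, y₂/y₁ = ½[√(1 + 8Fr₁²) − 1] = ½[√872.0 − 1] = 14.3.
y₂ = 14.3 × 0.657 = 9.37 m.
Tailwater y_tw = 6.45 m: y_tw < y₂, so the jump is swept downstream.

y₂ = 9.37 m; the jump is swept downstream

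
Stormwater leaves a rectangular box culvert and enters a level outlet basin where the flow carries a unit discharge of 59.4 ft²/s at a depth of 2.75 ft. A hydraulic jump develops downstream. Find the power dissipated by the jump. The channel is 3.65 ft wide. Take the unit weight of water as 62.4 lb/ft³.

V₁ = q/y₁ = 59.4/2.75 = 21.6 ft/s. Fr₁ = V₁/√(g·y₁) = 21.6/√(32.2×2.75) = 2.30.
Bélanger equation: y₂/y₁ = ½[√(1 + 8Fr₁²) − 1] = ½[√43.15 − 1] = 2.78.
y₂ = 2.78 × 2.75 = 7.66 ft.
Head loss: ΔE = (y₂ − y₁)³/(4y₁y₂) = (7.66 − 2.75)³/(4×2.75×7.66) = 118/84.2 = 1.40 ft.
Q = q·b = 59.4 × 3.65 = 217 cfs. P = γ·Q·ΔE/550 = 62.4 × 217 × 1.40 / 550 = 34.5 hp.

P = 34.5 hp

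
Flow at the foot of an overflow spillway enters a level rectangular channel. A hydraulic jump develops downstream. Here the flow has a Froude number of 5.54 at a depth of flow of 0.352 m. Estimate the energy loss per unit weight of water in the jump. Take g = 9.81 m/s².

Fr₁ = 5.54 (given).
By Bélanger, y₂/y₁ = ½[√(1 + 8Fr₁²) − 1] = ½[√246.5 − 1] = 7.35.
y₂ = 7.35 × 0.352 = 2.59 m.
Head loss: ΔE = (y₂ − y₁)³/(4y₁y₂) = (2.59 − 0.352)³/(4×0.352×2.59) = 11.2/3.64 = 3.07 m.

ΔE = 3.07 m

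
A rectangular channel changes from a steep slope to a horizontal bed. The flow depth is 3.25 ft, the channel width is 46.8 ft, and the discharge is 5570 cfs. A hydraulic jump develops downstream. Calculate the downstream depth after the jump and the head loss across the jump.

y₂ = 14.9 ft; ΔE = 8.18 ft

q = Q/b = 5570/46.8 = 119 ft²/s; V₁ = q/y₁ = 36.6 ft/s. Fr₁ = V₁/√(g·y₁) = 3.58.
By Bélanger, y₂/y₁ = ½[√(1 + 8Fr₁²) − 1] = ½[√103.5 − 1] = 4.59.
y₂ = 4.59 × 3.25 = 14.9 ft.
V₂ = q/y₂ = 119/14.9 = 7.98 ft/s. E₁ = y₁ + V₁²/2g = 24.1 ft; E₂ = y₂ + V₂²/2g = 15.9 ft. ΔE = E₁ − E₂ = 8.18 ft.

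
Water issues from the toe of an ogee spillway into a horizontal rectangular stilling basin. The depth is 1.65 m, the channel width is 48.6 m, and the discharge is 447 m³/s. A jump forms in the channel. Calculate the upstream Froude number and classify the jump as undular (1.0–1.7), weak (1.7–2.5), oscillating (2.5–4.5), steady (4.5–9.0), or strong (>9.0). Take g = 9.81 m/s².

Fr₁ = 1.39; undular jump

q = Q/b = 447/48.6 = 9.20 m²/s; V₁ = q/y₁ = 5.57 m/s. Fr₁ = V₁/√(g·y₁) = 1.39.
Fr₁ = 1.39 lies in the undular range.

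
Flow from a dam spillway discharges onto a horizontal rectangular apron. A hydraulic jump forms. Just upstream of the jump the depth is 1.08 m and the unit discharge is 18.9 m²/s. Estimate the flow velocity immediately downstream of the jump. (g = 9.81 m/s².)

V₂ = 2.46 m/s

V₁ = q/y₁ = 18.9/1.08 = 17.5 m/s. Fr₁ = V₁/√(g·y₁) = 17.5/√(9.81×1.08) = 5.38.
Sequent-depth ratio: y₂/y₁ = ½[√(1 + 8Fr₁²) − 1] = ½[√232.2 − 1] = 7.12.
y₂ = 7.12 × 1.08 = 7.69 m.
V₂ = q/y₂ = 18.9/7.69 = 2.46 m/s.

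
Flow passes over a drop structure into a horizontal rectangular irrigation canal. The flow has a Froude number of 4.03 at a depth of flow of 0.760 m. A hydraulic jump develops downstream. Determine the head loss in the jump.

Fr₁ = 4.03 (given).
By Bélanger, y₂/y₁ = ½[√(1 + 8Fr₁²) − 1] = ½[√130.9 − 1] = 5.22.
y₂ = 5.22 × 0.760 = 3.97 m.
V₁ = Fr₁·√(g·y₁) = 4.03×√(9.81×0.760) = 11.0 m/s; q = V₁·y₁ = 8.36 m²/s. V₂ = q/y₂ = 8.36/3.97 = 2.11 m/s. E₁ = y₁ + V₁²/2g = 6.93 m; E₂ = y₂ + V₂²/2g = 4.19 m. ΔE = E₁ − E₂ = 2.74 m.

ΔE = 2.74 m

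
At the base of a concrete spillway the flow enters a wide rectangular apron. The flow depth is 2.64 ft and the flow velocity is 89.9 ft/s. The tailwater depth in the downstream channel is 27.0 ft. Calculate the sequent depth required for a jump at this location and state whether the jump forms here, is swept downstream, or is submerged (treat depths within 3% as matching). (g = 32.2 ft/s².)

y₂ = 35.1 ft; the jump is swept downstream

Fr₁ = V₁/√(g·y₁) = 89.9/√(32.2×2.64) = 9.75.
By Bélanger, y₂/y₁ = ½[√(1 + 8Fr₁²) − 1] = ½[√761.6 − 1] = 13.3.
y₂ = 13.3 × 2.64 = 35.1 ft.
Tailwater y_tw = 27.0 ft: y_tw < y₂, so the jump is swept downstream.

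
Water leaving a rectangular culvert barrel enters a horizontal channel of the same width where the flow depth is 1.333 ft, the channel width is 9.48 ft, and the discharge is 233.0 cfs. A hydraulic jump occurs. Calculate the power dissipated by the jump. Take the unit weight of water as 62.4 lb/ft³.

q = Q/b = 233.0/9.48 = 24.58 ft²/s; V₁ = q/y₁ = 18.44 ft/s. Fr₁ = V₁/√(g·y₁) = 2.814.
From the momentum equation for a rectangular channel, y₂/y₁ = ½[√(1 + 8Fr₁²) − 1] = ½[√64.363 − 1] = 3.511.
y₂ = 3.511 × 1.333 = 4.681 ft.
V₂ = q/y₂ = 24.58/4.681 = 5.251 ft/s. E₁ = y₁ + V₁²/2g = 6.612 ft; E₂ = y₂ + V₂²/2g = 5.109 ft. ΔE = E₁ − E₂ = 1.503 ft.
P = γ·Q·ΔE/550 = 62.4 × 233.0 × 1.503 / 550 = 39.74 hp.

P = 39.74 hp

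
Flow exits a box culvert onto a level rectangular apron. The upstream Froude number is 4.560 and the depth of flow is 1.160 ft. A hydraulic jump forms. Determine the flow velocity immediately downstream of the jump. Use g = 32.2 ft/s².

V₂ = 4.670 ft/s

Fr₁ = 4.560 (given).
From the momentum equation for a rectangular channel, y₂/y₁ = ½[√(1 + 8Fr₁²) − 1] = ½[√167.35 − 1] = 5.968.
y₂ = 5.968 × 1.160 = 6.923 ft.
V₁ = Fr₁·√(g·y₁) = 4.560×√(32.2×1.160) = 27.87 ft/s; q = V₁·y₁ = 32.33 ft²/s.
V₂ = q/y₂ = 32.33/6.923 = 4.670 ft/s.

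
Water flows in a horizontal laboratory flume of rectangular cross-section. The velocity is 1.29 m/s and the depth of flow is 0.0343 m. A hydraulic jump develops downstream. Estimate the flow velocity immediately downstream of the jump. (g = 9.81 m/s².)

V₂ = 0.481 m/s

Fr₁ = V₁/√(g·y₁) = 1.29/√(9.81×0.0343) = 2.22.
Sequent-depth ratio: y₂/y₁ = ½[√(1 + 8Fr₁²) − 1] = ½[√40.56 − 1] = 2.68.
y₂ = 2.68 × 0.0343 = 0.0921 m.
q = V₁·y₁ = 1.29 × 0.0343 = 0.0442 m²/s.
V₂ = q/y₂ = 0.0442/0.0921 = 0.481 m/s.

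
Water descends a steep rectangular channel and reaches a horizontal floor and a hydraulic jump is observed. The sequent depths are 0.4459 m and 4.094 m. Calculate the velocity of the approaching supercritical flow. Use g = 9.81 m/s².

For a rectangular channel the momentum equation gives q² = ½·g·y₁·y₂·(y₁ + y₂) = ½×9.81×0.4459×4.094×4.540 = 40.65.
q = √40.65 = 6.376 m²/s.
V₁ = q/y₁ = 6.376/0.4459 = 14.30 m/s.

V₁ = 14.30 m/s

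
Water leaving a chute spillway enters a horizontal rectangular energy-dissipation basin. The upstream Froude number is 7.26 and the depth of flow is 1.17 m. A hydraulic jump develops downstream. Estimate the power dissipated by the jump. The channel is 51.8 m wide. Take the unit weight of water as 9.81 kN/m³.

P = 295973 kW

Fr₁ = 7.26 (given).
Conjugate-depth relation: y₂/y₁ = ½[√(1 + 8Fr₁²) − 1] = ½[√422.7 − 1] = 9.78.
y₂ = 9.78 × 1.17 = 11.4 m.
V₁ = Fr₁·√(g·y₁) = 7.26×√(9.81×1.17) = 24.6 m/s; q = V₁·y₁ = 28.8 m²/s. V₂ = q/y₂ = 28.8/11.4 = 2.52 m/s. E₁ = y₁ + V₁²/2g = 32.0 m; E₂ = y₂ + V₂²/2g = 11.8 m. ΔE = E₁ − E₂ = 20.2 m.
Q = q·b = 28.8 × 51.8 = 1491 m³/s. P = γ·Q·ΔE = 9.81 × 1491 × 20.2 = 295973 kW.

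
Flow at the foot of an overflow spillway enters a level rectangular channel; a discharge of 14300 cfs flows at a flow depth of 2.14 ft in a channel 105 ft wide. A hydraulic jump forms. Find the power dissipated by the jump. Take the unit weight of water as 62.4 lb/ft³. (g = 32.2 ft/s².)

P = 68605 hp

q = Q/b = 14300/105 = 136 ft²/s; V₁ = q/y₁ = 63.6 ft/s. Fr₁ = V₁/√(g·y₁) = 7.67.
Conjugate-depth relation: y₂/y₁ = ½[√(1 + 8Fr₁²) − 1] = ½[√471.2 − 1] = 10.4.
y₂ = 10.4 × 2.14 = 22.2 ft.
V₂ = q/y₂ = 136/22.2 = 6.15 ft/s. E₁ = y₁ + V₁²/2g = 65.0 ft; E₂ = y₂ + V₂²/2g = 22.7 ft. ΔE = E₁ − E₂ = 42.3 ft.
P = γ·Q·ΔE/550 = 62.4 × 14300 × 42.3 / 550 = 68605 hp.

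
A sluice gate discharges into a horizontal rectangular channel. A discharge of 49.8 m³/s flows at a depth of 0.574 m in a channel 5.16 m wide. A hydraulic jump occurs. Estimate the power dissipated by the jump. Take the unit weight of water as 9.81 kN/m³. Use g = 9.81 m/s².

P = 4569 kW

q = Q/b = 49.8/5.16 = 9.65 m²/s; V₁ = q/y₁ = 16.8 m/s. Fr₁ = V₁/√(g·y₁) = 7.09.
By Bélanger, y₂/y₁ = ½[√(1 + 8Fr₁²) − 1] = ½[√402.6 − 1] = 9.53.
y₂ = 9.53 × 0.574 = 5.47 m.
V₂ = q/y₂ = 9.65/5.47 = 1.76 m/s. E₁ = y₁ + V₁²/2g = 15.0 m; E₂ = y₂ + V₂²/2g = 5.63 m. ΔE = E₁ − E₂ = 9.35 m.
P = γ·Q·ΔE = 9.81 × 49.8 × 9.35 = 4569 kW.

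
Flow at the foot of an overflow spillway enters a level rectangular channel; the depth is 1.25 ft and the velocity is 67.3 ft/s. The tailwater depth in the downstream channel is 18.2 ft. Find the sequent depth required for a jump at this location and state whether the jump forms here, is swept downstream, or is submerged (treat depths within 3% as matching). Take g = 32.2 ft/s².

y₂ = 18.1 ft; the jump forms here

Fr₁ = V₁/√(g·y₁) = 67.3/√(32.2×1.25) = 10.6.
Sequent-depth ratio: y₂/y₁ = ½[√(1 + 8Fr₁²) − 1] = ½[√901.2 − 1] = 14.5.
y₂ = 14.5 × 1.25 = 18.1 ft.
Tailwater y_tw = 18.2 ft: y_tw ≈ y₂, so the jump forms here.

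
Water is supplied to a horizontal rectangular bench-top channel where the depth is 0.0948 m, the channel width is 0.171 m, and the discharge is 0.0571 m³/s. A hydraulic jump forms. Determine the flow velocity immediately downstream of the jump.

V₂ = 0.751 m/s

q = Q/b = 0.0571/0.171 = 0.334 m²/s; V₁ = q/y₁ = 3.52 m/s. Fr₁ = V₁/√(g·y₁) = 3.65.
Conjugate-depth relation: y₂/y₁ = ½[√(1 + 8Fr₁²) − 1] = ½[√107.7 − 1] = 4.69.
y₂ = 4.69 × 0.0948 = 0.445 m.
V₂ = q/y₂ = 0.334/0.445 = 0.751 m/s.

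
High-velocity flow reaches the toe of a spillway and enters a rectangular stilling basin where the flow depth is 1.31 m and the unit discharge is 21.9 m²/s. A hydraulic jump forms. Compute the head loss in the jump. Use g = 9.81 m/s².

V₁ = q/y₁ = 21.9/1.31 = 16.7 m/s. Fr₁ = V₁/√(g·y₁) = 16.7/√(9.81×1.31) = 4.66.
From the momentum equation for a rectangular channel, y₂/y₁ = ½[√(1 + 8Fr₁²) − 1] = ½[√175.0 − 1] = 6.11.
y₂ = 6.11 × 1.31 = 8.01 m.
Head loss: ΔE = (y₂ − y₁)³/(4y₁y₂) = (8.01 − 1.31)³/(4×1.31×8.01) = 301/42.0 = 7.16 m.

ΔE = 7.16 m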